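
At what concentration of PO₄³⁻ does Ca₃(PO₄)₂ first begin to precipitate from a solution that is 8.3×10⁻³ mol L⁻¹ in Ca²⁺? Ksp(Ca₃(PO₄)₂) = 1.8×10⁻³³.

A salt starts to precipitate once the ion product Q reaches its Ksp.
Ca₃(PO₄)₂(s) ⇌ 3 Ca²⁺(aq) + 2 PO₄³⁻(aq)
Ksp = [Ca²⁺]^3[PO₄³⁻]^2 = [PO₄³⁻]^2(8.3×10⁻³)^3
[PO₄³⁻]^2 = 1.8×10⁻³³ / (8.3×10⁻³)^3 = 3.1×10⁻²⁷
[PO₄³⁻] = 5.6×10⁻¹⁴ mol L⁻¹

5.6×10⁻¹⁴ M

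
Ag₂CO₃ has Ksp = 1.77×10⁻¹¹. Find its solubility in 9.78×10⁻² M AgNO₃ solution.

Ag₂CO₃(s) ⇌ 2 Ag⁺(aq) + CO₃²⁻(aq)
The solution already contains Ag⁺ at 9.78×10⁻² M. Let s be the molar solubility of Ag₂CO₃.
[Ag⁺] ≈ 9.78×10⁻² M (common ion dominates); [CO₃²⁻] = s.
Ksp = [Ag⁺]^2[CO₃²⁻] = (9.78×10⁻²)^2s
s = 1.77×10⁻¹¹ / (9.78×10⁻²)^2 = 1.85×10⁻⁹
s = 1.85×10⁻⁹ M

1.85×10⁻⁹ M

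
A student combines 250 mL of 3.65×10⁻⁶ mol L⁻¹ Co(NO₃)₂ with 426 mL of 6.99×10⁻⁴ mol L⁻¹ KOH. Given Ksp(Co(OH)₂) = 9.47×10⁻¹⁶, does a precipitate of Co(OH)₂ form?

The combined volume is 676 mL.
[Co²⁺] = (3.65×10⁻⁶)(250)/676 = 1.35×10⁻⁶ mol L⁻¹
[OH⁻] = (6.99×10⁻⁴)(426)/676 = 4.40×10⁻⁴ mol L⁻¹
Q = [Co²⁺][OH⁻]^2 = 2.62×10⁻¹³
Because Q > Ksp (2.62×10⁻¹³ vs 9.47×10⁻¹⁶), a precipitate of Co(OH)₂ forms.

Yes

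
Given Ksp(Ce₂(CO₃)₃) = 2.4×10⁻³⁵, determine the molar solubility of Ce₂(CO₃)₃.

Ce₂(CO₃)₃(s) ⇌ 2 Ce³⁺(aq) + 3 CO₃²⁻(aq)
For each mole of Ce₂(CO₃)₃ that dissolves per liter, [Ce³⁺] = 2s and [CO₃²⁻] = 3s; let s denote this solubility.
Ksp = [Ce³⁺]^2[CO₃²⁻]^3 = (2s)^2 · (3s)^3 = 108s^5
108s^5 = 2.4×10⁻³⁵  ⇒  s^5 = 2.2×10⁻³⁷
s = (2.2×10⁻³⁷)^(1/5) = 4.7×10⁻⁸ mol L⁻¹

4.7×10⁻⁸ M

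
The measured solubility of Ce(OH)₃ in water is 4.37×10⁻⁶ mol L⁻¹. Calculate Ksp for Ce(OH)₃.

Ksp = 9.85×10⁻²¹

Ce(OH)₃(s) ⇌ Ce³⁺(aq) + 3 OH⁻(aq)
Let s be the molar solubility. Then [Ce³⁺] = s and [OH⁻] = 3s.
Ksp = [Ce³⁺][OH⁻]^3 = s · (3s)^3 = 27s^4
Ksp = 27 × (4.37×10⁻⁶)^4 = 9.85×10⁻²¹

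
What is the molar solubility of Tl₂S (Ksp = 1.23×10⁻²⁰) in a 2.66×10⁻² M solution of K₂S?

3.40×10⁻¹⁰ M

Tl₂S(s) ⇌ 2 Tl⁺(aq) + S²⁻(aq)
With S²⁻ already at 2.66×10⁻² M and s small, take [S²⁻] ≈ 2.66×10⁻² M and [Tl⁺] = 2s.
Ksp = [Tl⁺]^2[S²⁻] = (2s)^2(2.66×10⁻²)
(2s)^2 = 1.23×10⁻²⁰ / (2.66×10⁻²) = 4.62×10⁻¹⁹
s = 3.40×10⁻¹⁰ M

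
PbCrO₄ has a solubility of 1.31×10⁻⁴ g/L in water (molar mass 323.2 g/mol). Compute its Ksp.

s = (1.31×10⁻⁴ g L⁻¹)/(323.2 g mol⁻¹) = 4.0532×10⁻⁷ M
PbCrO₄(s) ⇌ Pb²⁺(aq) + CrO₄²⁻(aq)
Call the molar solubility s, so that [Pb²⁺] = s and [CrO₄²⁻] = s.
Ksp = [Pb²⁺][CrO₄²⁻] = s · s = s^2
Ksp = (4.0532×10⁻⁷)^2 = 1.64×10⁻¹³

Ksp = 1.64×10⁻¹³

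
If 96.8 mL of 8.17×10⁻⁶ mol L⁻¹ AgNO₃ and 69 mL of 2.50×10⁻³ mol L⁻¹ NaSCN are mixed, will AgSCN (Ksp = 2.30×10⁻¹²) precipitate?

Yes

After mixing, V = 96.8 mL + 69 mL = 165.8 mL.
[Ag⁺] = (8.17×10⁻⁶)(96.8)/165.8 = 4.77×10⁻⁶ mol L⁻¹
[SCN⁻] = (2.50×10⁻³)(69)/165.8 = 1.04×10⁻³ mol L⁻¹
Q = [Ag⁺][SCN⁻] = 4.96×10⁻⁹
Q = 4.96×10⁻⁹ > Ksp = 2.30×10⁻¹², so the solution is supersaturated and AgSCN precipitates.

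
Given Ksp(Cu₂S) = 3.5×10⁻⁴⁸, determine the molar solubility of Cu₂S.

9.6×10⁻¹⁷ M

Cu₂S(s) ⇌ 2 Cu⁺(aq) + S²⁻(aq)
For each mole of Cu₂S that dissolves per liter, [Cu⁺] = 2s and [S²⁻] = s; let s denote this solubility.
Ksp = [Cu⁺]^2[S²⁻] = (2s)^2 · s = 4s^3
4s^3 = 3.5×10⁻⁴⁸  ⇒  s^3 = 8.8×10⁻⁴⁹
s = (8.8×10⁻⁴⁹)^(1/3) = 9.6×10⁻¹⁷ M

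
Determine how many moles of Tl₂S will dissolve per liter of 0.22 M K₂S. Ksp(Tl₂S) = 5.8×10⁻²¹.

Tl₂S(s) ⇌ 2 Tl⁺(aq) + S²⁻(aq)
Let s be the solubility of Tl₂S here. The common ion gives [S²⁻] ≈ 0.22 M, and [Tl⁺] = 2s.
Ksp = [Tl⁺]^2[S²⁻] = (2s)^2(0.22)
(2s)^2 = 5.8×10⁻²¹ / (0.22) = 2.6×10⁻²⁰
s = 8.1×10⁻¹¹ M

8.1×10⁻¹¹ M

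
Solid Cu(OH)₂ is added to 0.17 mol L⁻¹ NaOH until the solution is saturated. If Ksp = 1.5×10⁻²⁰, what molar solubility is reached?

5.2×10⁻¹⁹ M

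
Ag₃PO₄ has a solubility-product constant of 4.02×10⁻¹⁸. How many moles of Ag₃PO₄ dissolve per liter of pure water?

1.96×10⁻⁵ M

Ag₃PO₄(s) ⇌ 3 Ag⁺(aq) + PO₄³⁻(aq)
If s mol/L of Ag₃PO₄ dissolves, [Ag⁺] = 3s and [PO₄³⁻] = s.
Ksp = [Ag⁺]^3[PO₄³⁻] = (3s)^3 · s = 27s^4
27s^4 = 4.02×10⁻¹⁸  ⇒  s^4 = 1.49×10⁻¹⁹
Taking the 4th root, s = 1.96×10⁻⁵ M.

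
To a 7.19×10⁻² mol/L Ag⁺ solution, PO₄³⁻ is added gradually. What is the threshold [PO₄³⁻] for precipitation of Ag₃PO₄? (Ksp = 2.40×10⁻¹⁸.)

6.46×10⁻¹⁵ M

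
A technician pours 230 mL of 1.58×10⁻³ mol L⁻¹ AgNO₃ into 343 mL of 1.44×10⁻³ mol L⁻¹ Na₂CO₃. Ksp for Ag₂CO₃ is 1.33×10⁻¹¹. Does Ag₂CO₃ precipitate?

Yes

Total volume after mixing = 230 + 343 = 573 mL.
[Ag⁺] = (1.58×10⁻³)(230)/573 = 6.34×10⁻⁴ mol L⁻¹
[CO₃²⁻] = (1.44×10⁻³)(343)/573 = 8.62×10⁻⁴ mol L⁻¹
Q = [Ag⁺]^2[CO₃²⁻] = 3.47×10⁻¹⁰
Since Q (3.47×10⁻¹⁰) exceeds Ksp (1.33×10⁻¹¹), Ag₂CO₃ will precipitate.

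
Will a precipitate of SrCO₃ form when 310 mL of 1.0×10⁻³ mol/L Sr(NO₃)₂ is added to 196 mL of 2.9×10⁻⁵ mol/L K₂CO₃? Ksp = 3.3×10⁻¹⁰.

Yes

Total volume after mixing = 310 + 196 = 506 mL.
[Sr²⁺] = (1.0×10⁻³)(310)/506 = 6.1×10⁻⁴ mol/L
[CO₃²⁻] = (2.9×10⁻⁵)(196)/506 = 1.1×10⁻⁵ mol/L
Q = [Sr²⁺][CO₃²⁻] = 6.9×10⁻⁹
Because Q > Ksp (6.9×10⁻⁹ vs 3.3×10⁻¹⁰), a precipitate of SrCO₃ forms.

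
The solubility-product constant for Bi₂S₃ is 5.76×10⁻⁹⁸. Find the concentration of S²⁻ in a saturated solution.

4.19×10⁻²⁰ M

Bi₂S₃(s) ⇌ 2 Bi³⁺(aq) + 3 S²⁻(aq)
For each mole of Bi₂S₃ that dissolves per liter, [Bi³⁺] = 2s and [S²⁻] = 3s; let s denote this solubility.
Ksp = [Bi³⁺]^2[S²⁻]^3 = (2s)^2 · (3s)^3 = 108s^5 = 5.76×10⁻⁹⁸
s = 1.40×10⁻²⁰ M
[S²⁻] = 3s = 4.19×10⁻²⁰ M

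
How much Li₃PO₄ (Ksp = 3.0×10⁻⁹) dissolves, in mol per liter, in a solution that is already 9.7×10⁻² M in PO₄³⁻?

1.0×10⁻³ M

Li₃PO₄(s) ⇌ 3 Li⁺(aq) + PO₄³⁻(aq)
Let s be the solubility of Li₃PO₄ here. The common ion gives [PO₄³⁻] ≈ 9.7×10⁻² M, and [Li⁺] = 3s.
Ksp = [Li⁺]^3[PO₄³⁻] = (3s)^3(9.7×10⁻²)
(3s)^3 = 3.0×10⁻⁹ / (9.7×10⁻²) = 3.1×10⁻⁸
s = 1.0×10⁻³ M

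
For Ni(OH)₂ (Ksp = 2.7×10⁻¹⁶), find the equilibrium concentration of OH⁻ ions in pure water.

Ni(OH)₂(s) ⇌ Ni²⁺(aq) + 2 OH⁻(aq)
For each mole of Ni(OH)₂ that dissolves per liter, [Ni²⁺] = s and [OH⁻] = 2s; let s denote this solubility.
Ksp = [Ni²⁺][OH⁻]^2 = s · (2s)^2 = 4s^3 = 2.7×10⁻¹⁶
s = 4.1×10⁻⁶ mol L⁻¹
[OH⁻] = 2s = 8.1×10⁻⁶ mol L⁻¹

8.1×10⁻⁶ M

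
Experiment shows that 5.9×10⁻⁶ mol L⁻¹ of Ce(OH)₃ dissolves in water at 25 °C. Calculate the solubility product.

Ksp = 3.3×10⁻²⁰

Ce(OH)₃(s) ⇌ Ce³⁺(aq) + 3 OH⁻(aq)
Let s be the molar solubility. Then [Ce³⁺] = s and [OH⁻] = 3s.
Ksp = [Ce³⁺][OH⁻]^3 = s · (3s)^3 = 27s^4
Ksp = 27 × (5.9×10⁻⁶)^4 = 3.3×10⁻²⁰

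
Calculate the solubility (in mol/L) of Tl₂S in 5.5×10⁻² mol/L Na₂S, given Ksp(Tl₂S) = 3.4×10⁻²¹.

Tl₂S(s) ⇌ 2 Tl⁺(aq) + S²⁻(aq)
S²⁻ is already present at 5.5×10⁻² mol/L. If s mol/L of Tl₂S dissolves, [Tl⁺] = 2s while [S²⁻] ≈ 5.5×10⁻² mol/L.
Ksp = [Tl⁺]^2[S²⁻] = (2s)^2(5.5×10⁻²)
(2s)^2 = 3.4×10⁻²¹ / (5.5×10⁻²) = 6.2×10⁻²⁰
s = 1.2×10⁻¹⁰ mol/L

1.2×10⁻¹⁰ M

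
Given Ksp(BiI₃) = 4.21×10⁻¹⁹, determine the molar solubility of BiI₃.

BiI₃(s) ⇌ Bi³⁺(aq) + 3 I⁻(aq)
Let s be the molar solubility. Then [Bi³⁺] = s and [I⁻] = 3s.
Ksp = [Bi³⁺][I⁻]^3 = s · (3s)^3 = 27s^4
27s^4 = 4.21×10⁻¹⁹  ⇒  s^4 = 1.56×10⁻²⁰
s = 1.12×10⁻⁵ M

1.12×10⁻⁵ M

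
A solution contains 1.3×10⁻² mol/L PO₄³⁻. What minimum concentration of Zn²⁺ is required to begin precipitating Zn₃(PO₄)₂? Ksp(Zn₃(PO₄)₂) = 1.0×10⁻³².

Precipitation begins when Q = Ksp.
Zn₃(PO₄)₂(s) ⇌ 3 Zn²⁺(aq) + 2 PO₄³⁻(aq)
Ksp = [Zn²⁺]^3[PO₄³⁻]^2 = [Zn²⁺]^3(1.3×10⁻²)^2
[Zn²⁺]^3 = 1.0×10⁻³² / (1.3×10⁻²)^2 = 5.9×10⁻²⁹
[Zn²⁺] = 3.9×10⁻¹⁰ mol/L

3.9×10⁻¹⁰ M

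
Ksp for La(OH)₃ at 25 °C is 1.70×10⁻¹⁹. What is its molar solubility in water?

La(OH)₃(s) ⇌ La³⁺(aq) + 3 OH⁻(aq)
For each mole of La(OH)₃ that dissolves per liter, [La³⁺] = s and [OH⁻] = 3s; let s denote this solubility.
Ksp = [La³⁺][OH⁻]^3 = s · (3s)^3 = 27s^4
27s^4 = 1.70×10⁻¹⁹  ⇒  s^4 = 6.30×10⁻²¹
s = (6.30×10⁻²¹)^(1/4) = 8.91×10⁻⁶ mol/L

8.91×10⁻⁶ M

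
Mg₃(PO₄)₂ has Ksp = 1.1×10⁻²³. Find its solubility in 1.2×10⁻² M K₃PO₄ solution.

Mg₃(PO₄)₂(s) ⇌ 3 Mg²⁺(aq) + 2 PO₄³⁻(aq)
PO₄³⁻ is already present at 1.2×10⁻² M. If s mol/L of Mg₃(PO₄)₂ dissolves, [Mg²⁺] = 3s while [PO₄³⁻] ≈ 1.2×10⁻² M.
Ksp = [Mg²⁺]^3[PO₄³⁻]^2 = (3s)^3(1.2×10⁻²)^2
(3s)^3 = 1.1×10⁻²³ / (1.2×10⁻²)^2 = 7.6×10⁻²⁰
s = 1.4×10⁻⁷ M

1.4×10⁻⁷ M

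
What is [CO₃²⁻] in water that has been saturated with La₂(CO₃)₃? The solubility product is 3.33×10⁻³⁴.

2.37×10⁻⁷ M

La₂(CO₃)₃(s) ⇌ 2 La³⁺(aq) + 3 CO₃²⁻(aq)
For each mole of La₂(CO₃)₃ that dissolves per liter, [La³⁺] = 2s and [CO₃²⁻] = 3s; let s denote this solubility.
Ksp = [La³⁺]^2[CO₃²⁻]^3 = (2s)^2 · (3s)^3 = 108s^5 = 3.33×10⁻³⁴
s = 7.90×10⁻⁸ M
[CO₃²⁻] = 3s = 2.37×10⁻⁷ M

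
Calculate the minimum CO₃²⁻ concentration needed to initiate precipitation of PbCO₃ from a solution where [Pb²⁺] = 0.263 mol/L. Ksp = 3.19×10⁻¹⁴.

1.21×10⁻¹³ M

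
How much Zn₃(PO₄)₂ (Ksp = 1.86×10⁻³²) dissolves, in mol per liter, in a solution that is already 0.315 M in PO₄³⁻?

1.91×10⁻¹¹ M

Zn₃(PO₄)₂(s) ⇌ 3 Zn²⁺(aq) + 2 PO₄³⁻(aq)
Let s be the solubility of Zn₃(PO₄)₂ here. The common ion gives [PO₄³⁻] ≈ 0.315 M, and [Zn²⁺] = 3s.
Ksp = [Zn²⁺]^3[PO₄³⁻]^2 = (3s)^3(0.315)^2
(3s)^3 = 1.86×10⁻³² / (0.315)^2 = 1.87×10⁻³¹
s = 1.91×10⁻¹¹ M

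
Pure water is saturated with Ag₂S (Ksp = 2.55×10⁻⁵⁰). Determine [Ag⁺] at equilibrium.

3.71×10⁻¹⁷ M

Ag₂S(s) ⇌ 2 Ag⁺(aq) + S²⁻(aq)
With molar solubility s: [Ag⁺] = 2s, [S²⁻] = s.
Ksp = [Ag⁺]^2[S²⁻] = (2s)^2 · s = 4s^3 = 2.55×10⁻⁵⁰
s = 1.85×10⁻¹⁷ mol L⁻¹
[Ag⁺] = 2s = 3.71×10⁻¹⁷ mol L⁻¹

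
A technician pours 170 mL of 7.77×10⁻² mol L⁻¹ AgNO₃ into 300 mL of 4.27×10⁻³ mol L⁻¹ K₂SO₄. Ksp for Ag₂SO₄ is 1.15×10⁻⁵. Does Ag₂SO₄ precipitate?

After mixing, V = 170 mL + 300 mL = 470 mL.
[Ag⁺] = (7.77×10⁻²)(170)/470 = 2.81×10⁻² mol L⁻¹
[SO₄²⁻] = (4.27×10⁻³)(300)/470 = 2.73×10⁻³ mol L⁻¹
Q = [Ag⁺]^2[SO₄²⁻] = 2.15×10⁻⁶
Q = 2.15×10⁻⁶ < Ksp = 1.15×10⁻⁵, so the solution is unsaturated and no precipitate forms.

No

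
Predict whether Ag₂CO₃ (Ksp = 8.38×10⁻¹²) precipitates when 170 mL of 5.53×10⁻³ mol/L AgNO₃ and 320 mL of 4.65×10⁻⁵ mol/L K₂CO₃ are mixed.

Total volume after mixing = 170 + 320 = 490 mL.
[Ag⁺] = (5.53×10⁻³)(170)/490 = 1.92×10⁻³ mol/L
[CO₃²⁻] = (4.65×10⁻⁵)(320)/490 = 3.04×10⁻⁵ mol/L
Q = [Ag⁺]^2[CO₃²⁻] = 1.12×10⁻¹⁰
Since Q (1.12×10⁻¹⁰) exceeds Ksp (8.38×10⁻¹²), Ag₂CO₃ will precipitate.

Yes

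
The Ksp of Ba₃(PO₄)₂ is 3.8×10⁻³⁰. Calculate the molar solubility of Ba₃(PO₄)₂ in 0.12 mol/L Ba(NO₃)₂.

2.3×10⁻¹⁴ M

Ba₃(PO₄)₂(s) ⇌ 3 Ba²⁺(aq) + 2 PO₄³⁻(aq)
With Ba²⁺ already at 0.12 mol/L and s small, take [Ba²⁺] ≈ 0.12 mol/L and [PO₄³⁻] = 2s.
Ksp = [Ba²⁺]^3[PO₄³⁻]^2 = (0.12)^3(2s)^2
(2s)^2 = 3.8×10⁻³⁰ / (0.12)^3 = 2.2×10⁻²⁷
s = 2.3×10⁻¹⁴ mol/L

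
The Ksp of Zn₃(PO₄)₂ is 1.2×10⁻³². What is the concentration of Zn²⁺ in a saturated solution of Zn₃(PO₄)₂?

4.9×10⁻⁷ M

Zn₃(PO₄)₂(s) ⇌ 3 Zn²⁺(aq) + 2 PO₄³⁻(aq)
If s mol/L of Zn₃(PO₄)₂ dissolves, [Zn²⁺] = 3s and [PO₄³⁻] = 2s.
Ksp = [Zn²⁺]^3[PO₄³⁻]^2 = (3s)^3 · (2s)^2 = 108s^5 = 1.2×10⁻³²
s = 1.6×10⁻⁷ mol/L
[Zn²⁺] = 3s = 4.9×10⁻⁷ mol/L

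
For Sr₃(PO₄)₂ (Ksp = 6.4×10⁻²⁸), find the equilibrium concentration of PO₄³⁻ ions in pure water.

Sr₃(PO₄)₂(s) ⇌ 3 Sr²⁺(aq) + 2 PO₄³⁻(aq)
If s mol/L of Sr₃(PO₄)₂ dissolves, [Sr²⁺] = 3s and [PO₄³⁻] = 2s.
Ksp = [Sr²⁺]^3[PO₄³⁻]^2 = (3s)^3 · (2s)^2 = 108s^5 = 6.4×10⁻²⁸
s = 1.4×10⁻⁶ mol L⁻¹
[PO₄³⁻] = 2s = 2.9×10⁻⁶ mol L⁻¹

2.9×10⁻⁶ M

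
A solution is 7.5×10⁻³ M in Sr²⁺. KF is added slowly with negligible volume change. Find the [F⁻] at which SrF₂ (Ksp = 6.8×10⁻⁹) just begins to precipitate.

9.5×10⁻⁴ M

A salt starts to precipitate once the ion product Q reaches its Ksp.
SrF₂(s) ⇌ Sr²⁺(aq) + 2 F⁻(aq)
Ksp = [Sr²⁺][F⁻]^2 = [F⁻]^2(7.5×10⁻³)
[F⁻]^2 = 6.8×10⁻⁹ / (7.5×10⁻³) = 9.1×10⁻⁷
[F⁻] = 9.5×10⁻⁴ M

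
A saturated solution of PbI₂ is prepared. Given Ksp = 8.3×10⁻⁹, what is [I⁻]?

2.6×10⁻³ M

PbI₂(s) ⇌ Pb²⁺(aq) + 2 I⁻(aq)
Let s be the molar solubility. Then [Pb²⁺] = s and [I⁻] = 2s.
Ksp = [Pb²⁺][I⁻]^2 = s · (2s)^2 = 4s^3 = 8.3×10⁻⁹
s = 1.3×10⁻³ M
[I⁻] = 2s = 2.6×10⁻³ M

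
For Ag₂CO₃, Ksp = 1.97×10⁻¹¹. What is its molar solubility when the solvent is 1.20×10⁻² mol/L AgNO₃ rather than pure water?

Ag₂CO₃(s) ⇌ 2 Ag⁺(aq) + CO₃²⁻(aq)
With Ag⁺ already at 1.20×10⁻² mol/L and s small, take [Ag⁺] ≈ 1.20×10⁻² mol/L and [CO₃²⁻] = s.
Ksp = [Ag⁺]^2[CO₃²⁻] = (1.20×10⁻²)^2s
s = 1.97×10⁻¹¹ / (1.20×10⁻²)^2 = 1.37×10⁻⁷
s = 1.37×10⁻⁷ mol/L

1.37×10⁻⁷ M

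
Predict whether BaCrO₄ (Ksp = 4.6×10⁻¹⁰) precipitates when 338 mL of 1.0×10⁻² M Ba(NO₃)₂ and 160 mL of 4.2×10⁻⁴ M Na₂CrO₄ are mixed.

The combined volume is 498 mL.
[Ba²⁺] = (1.0×10⁻²)(338)/498 = 6.8×10⁻³ M
[CrO₄²⁻] = (4.2×10⁻⁴)(160)/498 = 1.3×10⁻⁴ M
Q = [Ba²⁺][CrO₄²⁻] = 9.2×10⁻⁷
Since Q (9.2×10⁻⁷) exceeds Ksp (4.6×10⁻¹⁰), BaCrO₄ will precipitate.

Yes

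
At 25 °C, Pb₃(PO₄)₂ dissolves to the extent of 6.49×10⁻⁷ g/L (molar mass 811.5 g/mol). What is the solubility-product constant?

Ksp = 3.53×10⁻⁴⁴

Convert to molarity: s = 6.49×10⁻⁷ / 811.5 = 7.9975×10⁻¹⁰ mol/L
Pb₃(PO₄)₂(s) ⇌ 3 Pb²⁺(aq) + 2 PO₄³⁻(aq)
If s mol/L of Pb₃(PO₄)₂ dissolves, [Pb²⁺] = 3s and [PO₄³⁻] = 2s.
Ksp = [Pb²⁺]^3[PO₄³⁻]^2 = (3s)^3 · (2s)^2 = 108s^5
Ksp = 108 × (7.9975×10⁻¹⁰)^5 = 3.53×10⁻⁴⁴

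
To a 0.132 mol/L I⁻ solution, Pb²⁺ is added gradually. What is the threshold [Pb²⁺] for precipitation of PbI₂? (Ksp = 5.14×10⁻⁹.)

Each salt precipitates once Q = Ksp for that salt.
PbI₂(s) ⇌ Pb²⁺(aq) + 2 I⁻(aq)
Ksp = [Pb²⁺][I⁻]^2 = [Pb²⁺](0.132)^2
[Pb²⁺] = 5.14×10⁻⁹ / (0.132)^2 = 2.95×10⁻⁷
[Pb²⁺] = 2.95×10⁻⁷ mol/L

2.95×10⁻⁷ M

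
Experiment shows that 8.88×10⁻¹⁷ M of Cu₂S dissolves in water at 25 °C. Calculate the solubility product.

Cu₂S(s) ⇌ 2 Cu⁺(aq) + S²⁻(aq)
Let s be the molar solubility. Then [Cu⁺] = 2s and [S²⁻] = s.
Ksp = [Cu⁺]^2[S²⁻] = (2s)^2 · s = 4s^3
Ksp = 4 × (8.88×10⁻¹⁷)^3 = 2.80×10⁻⁴⁸

Ksp = 2.80×10⁻⁴⁸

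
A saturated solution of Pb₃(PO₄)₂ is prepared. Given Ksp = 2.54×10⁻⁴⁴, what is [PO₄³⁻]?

Pb₃(PO₄)₂(s) ⇌ 3 Pb²⁺(aq) + 2 PO₄³⁻(aq)
Let s be the molar solubility. Then [Pb²⁺] = 3s and [PO₄³⁻] = 2s.
Ksp = [Pb²⁺]^3[PO₄³⁻]^2 = (3s)^3 · (2s)^2 = 108s^5 = 2.54×10⁻⁴⁴
s = 7.49×10⁻¹⁰ M
[PO₄³⁻] = 2s = 1.50×10⁻⁹ M

1.50×10⁻⁹ M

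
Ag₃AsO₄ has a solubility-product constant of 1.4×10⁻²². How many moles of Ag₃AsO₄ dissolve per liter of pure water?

1.5×10⁻⁶ M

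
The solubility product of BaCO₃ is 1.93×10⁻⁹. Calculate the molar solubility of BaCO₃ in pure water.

4.39×10⁻⁵ M

BaCO₃(s) ⇌ Ba²⁺(aq) + CO₃²⁻(aq)
For each mole of BaCO₃ that dissolves per liter, [Ba²⁺] = s and [CO₃²⁻] = s; let s denote this solubility.
Ksp = [Ba²⁺][CO₃²⁻] = s · s = s^2
s^2 = 1.93×10⁻⁹
s = 4.39×10⁻⁵ mol L⁻¹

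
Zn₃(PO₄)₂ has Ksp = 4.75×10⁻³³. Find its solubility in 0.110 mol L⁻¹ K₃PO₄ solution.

2.44×10⁻¹¹ M

Zn₃(PO₄)₂(s) ⇌ 3 Zn²⁺(aq) + 2 PO₄³⁻(aq)
The solution already contains PO₄³⁻ at 0.110 mol L⁻¹. Let s be the molar solubility of Zn₃(PO₄)₂.
[PO₄³⁻] ≈ 0.110 mol L⁻¹ (common ion dominates); [Zn²⁺] = 3s.
Ksp = [Zn²⁺]^3[PO₄³⁻]^2 = (3s)^3(0.110)^2
(3s)^3 = 4.75×10⁻³³ / (0.110)^2 = 3.93×10⁻³¹
s = 2.44×10⁻¹¹ mol L⁻¹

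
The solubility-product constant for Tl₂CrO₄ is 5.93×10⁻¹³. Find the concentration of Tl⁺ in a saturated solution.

Tl₂CrO₄(s) ⇌ 2 Tl⁺(aq) + CrO₄²⁻(aq)
If s mol/L of Tl₂CrO₄ dissolves, [Tl⁺] = 2s and [CrO₄²⁻] = s.
Ksp = [Tl⁺]^2[CrO₄²⁻] = (2s)^2 · s = 4s^3 = 5.93×10⁻¹³
s = 5.29×10⁻⁵ mol/L
[Tl⁺] = 2s = 1.06×10⁻⁴ mol/L

1.06×10⁻⁴ M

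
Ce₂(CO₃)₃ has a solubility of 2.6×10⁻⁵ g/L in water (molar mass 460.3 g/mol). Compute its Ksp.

Ksp = 6.2×10⁻³⁵

s = (2.6×10⁻⁵ g L⁻¹)/(460.3 g mol⁻¹) = 5.648×10⁻⁸ M
Ce₂(CO₃)₃(s) ⇌ 2 Ce³⁺(aq) + 3 CO₃²⁻(aq)
Call the molar solubility s, so that [Ce³⁺] = 2s and [CO₃²⁻] = 3s.
Ksp = [Ce³⁺]^2[CO₃²⁻]^3 = (2s)^2 · (3s)^3 = 108s^5
Ksp = 108 × (5.648×10⁻⁸)^5 = 6.2×10⁻³⁵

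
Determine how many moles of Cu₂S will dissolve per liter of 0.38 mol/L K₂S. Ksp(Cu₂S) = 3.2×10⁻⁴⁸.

1.5×10⁻²⁴ M

Cu₂S(s) ⇌ 2 Cu⁺(aq) + S²⁻(aq)
With S²⁻ already at 0.38 mol/L and s small, take [S²⁻] ≈ 0.38 mol/L and [Cu⁺] = 2s.
Ksp = [Cu⁺]^2[S²⁻] = (2s)^2(0.38)
(2s)^2 = 3.2×10⁻⁴⁸ / (0.38) = 8.4×10⁻⁴⁸
s = 1.5×10⁻²⁴ mol/L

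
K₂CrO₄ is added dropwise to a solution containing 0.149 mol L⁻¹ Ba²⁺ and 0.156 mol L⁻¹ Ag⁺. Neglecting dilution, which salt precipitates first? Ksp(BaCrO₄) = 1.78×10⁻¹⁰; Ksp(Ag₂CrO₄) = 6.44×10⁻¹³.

Ag₂CrO₄

Precipitation begins when Q = Ksp.
For BaCrO₄: [CrO₄²⁻] = (Ksp/[Ba²⁺]) = 1.19×10⁻⁹ mol L⁻¹
For Ag₂CrO₄: [CrO₄²⁻] = (Ksp/[Ag⁺]^2) = 2.65×10⁻¹¹ mol L⁻¹
Since Ag₂CrO₄ needs less CrO₄²⁻ to reach saturation, it precipitates first.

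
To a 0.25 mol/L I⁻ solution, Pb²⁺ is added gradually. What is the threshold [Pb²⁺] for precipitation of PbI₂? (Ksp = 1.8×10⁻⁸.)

2.9×10⁻⁷ M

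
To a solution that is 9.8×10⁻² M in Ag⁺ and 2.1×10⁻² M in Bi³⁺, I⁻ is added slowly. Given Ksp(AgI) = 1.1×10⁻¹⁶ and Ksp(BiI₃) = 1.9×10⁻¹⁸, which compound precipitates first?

Each salt precipitates once Q = Ksp for that salt.
For AgI: [I⁻] = (Ksp/[Ag⁺]) = 1.1×10⁻¹⁵ M
For BiI₃: [I⁻] = (Ksp/[Bi³⁺])^(1/3) = 4.5×10⁻⁶ M
AgI requires the lower [I⁻], so it precipitates first.

AgI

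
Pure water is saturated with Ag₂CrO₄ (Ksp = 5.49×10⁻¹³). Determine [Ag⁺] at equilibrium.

1.03×10⁻⁴ M

Ag₂CrO₄(s) ⇌ 2 Ag⁺(aq) + CrO₄²⁻(aq)
Let s be the molar solubility. Then [Ag⁺] = 2s and [CrO₄²⁻] = s.
Ksp = [Ag⁺]^2[CrO₄²⁻] = (2s)^2 · s = 4s^3 = 5.49×10⁻¹³
s = 5.16×10⁻⁵ mol/L
[Ag⁺] = 2s = 1.03×10⁻⁴ mol/L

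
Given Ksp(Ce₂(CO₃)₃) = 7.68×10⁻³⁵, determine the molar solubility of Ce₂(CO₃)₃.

5.89×10⁻⁸ M

Ce₂(CO₃)₃(s) ⇌ 2 Ce³⁺(aq) + 3 CO₃²⁻(aq)
Let s be the molar solubility. Then [Ce³⁺] = 2s and [CO₃²⁻] = 3s.
Ksp = [Ce³⁺]^2[CO₃²⁻]^3 = (2s)^2 · (3s)^3 = 108s^5
108s^5 = 7.68×10⁻³⁵  ⇒  s^5 = 7.11×10⁻³⁷
Taking the 5th root, s = 5.89×10⁻⁸ M.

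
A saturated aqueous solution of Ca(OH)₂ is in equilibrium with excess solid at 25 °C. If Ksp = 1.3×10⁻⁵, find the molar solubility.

Ca(OH)₂(s) ⇌ Ca²⁺(aq) + 2 OH⁻(aq)
For each mole of Ca(OH)₂ that dissolves per liter, [Ca²⁺] = s and [OH⁻] = 2s; let s denote this solubility.
Ksp = [Ca²⁺][OH⁻]^2 = s · (2s)^2 = 4s^3
4s^3 = 1.3×10⁻⁵  ⇒  s^3 = 3.3×10⁻⁶
s = (3.3×10⁻⁶)^(1/3) = 1.5×10⁻² M

1.5×10⁻² M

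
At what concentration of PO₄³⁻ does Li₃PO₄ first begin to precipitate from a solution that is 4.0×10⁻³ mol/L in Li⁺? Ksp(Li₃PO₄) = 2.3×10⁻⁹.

3.6×10⁻² M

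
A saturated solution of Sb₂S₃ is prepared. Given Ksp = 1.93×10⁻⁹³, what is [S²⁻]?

Sb₂S₃(s) ⇌ 2 Sb³⁺(aq) + 3 S²⁻(aq)
With molar solubility s: [Sb³⁺] = 2s, [S²⁻] = 3s.
Ksp = [Sb³⁺]^2[S²⁻]^3 = (2s)^2 · (3s)^3 = 108s^5 = 1.93×10⁻⁹³
s = 1.12×10⁻¹⁹ M
[S²⁻] = 3s = 3.37×10⁻¹⁹ M

3.37×10⁻¹⁹ M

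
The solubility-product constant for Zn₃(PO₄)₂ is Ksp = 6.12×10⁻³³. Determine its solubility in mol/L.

1.41×10⁻⁷ M

Zn₃(PO₄)₂(s) ⇌ 3 Zn²⁺(aq) + 2 PO₄³⁻(aq)
For each mole of Zn₃(PO₄)₂ that dissolves per liter, [Zn²⁺] = 3s and [PO₄³⁻] = 2s; let s denote this solubility.
Ksp = [Zn²⁺]^3[PO₄³⁻]^2 = (3s)^3 · (2s)^2 = 108s^5
108s^5 = 6.12×10⁻³³  ⇒  s^5 = 5.67×10⁻³⁵
s = (5.67×10⁻³⁵)^(1/5) = 1.41×10⁻⁷ mol L⁻¹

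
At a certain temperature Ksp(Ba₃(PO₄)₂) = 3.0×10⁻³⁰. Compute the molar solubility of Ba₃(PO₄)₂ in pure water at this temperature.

4.9×10⁻⁷ M

Ba₃(PO₄)₂(s) ⇌ 3 Ba²⁺(aq) + 2 PO₄³⁻(aq)
For each mole of Ba₃(PO₄)₂ that dissolves per liter, [Ba²⁺] = 3s and [PO₄³⁻] = 2s; let s denote this solubility.
Ksp = [Ba²⁺]^3[PO₄³⁻]^2 = (3s)^3 · (2s)^2 = 108s^5
108s^5 = 3.0×10⁻³⁰  ⇒  s^5 = 2.8×10⁻³²
s = (2.8×10⁻³²)^(1/5) = 4.9×10⁻⁷ M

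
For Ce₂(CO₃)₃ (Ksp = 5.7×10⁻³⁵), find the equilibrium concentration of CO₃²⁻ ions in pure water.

1.7×10⁻⁷ M

Ce₂(CO₃)₃(s) ⇌ 2 Ce³⁺(aq) + 3 CO₃²⁻(aq)
Let s be the molar solubility. Then [Ce³⁺] = 2s and [CO₃²⁻] = 3s.
Ksp = [Ce³⁺]^2[CO₃²⁻]^3 = (2s)^2 · (3s)^3 = 108s^5 = 5.7×10⁻³⁵
s = 5.6×10⁻⁸ mol L⁻¹
[CO₃²⁻] = 3s = 1.7×10⁻⁷ mol L⁻¹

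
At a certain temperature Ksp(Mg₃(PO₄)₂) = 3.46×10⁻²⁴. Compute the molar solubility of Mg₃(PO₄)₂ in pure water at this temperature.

Mg₃(PO₄)₂(s) ⇌ 3 Mg²⁺(aq) + 2 PO₄³⁻(aq)
For each mole of Mg₃(PO₄)₂ that dissolves per liter, [Mg²⁺] = 3s and [PO₄³⁻] = 2s; let s denote this solubility.
Ksp = [Mg²⁺]^3[PO₄³⁻]^2 = (3s)^3 · (2s)^2 = 108s^5
108s^5 = 3.46×10⁻²⁴  ⇒  s^5 = 3.20×10⁻²⁶
s = 7.96×10⁻⁶ mol L⁻¹

7.96×10⁻⁶ M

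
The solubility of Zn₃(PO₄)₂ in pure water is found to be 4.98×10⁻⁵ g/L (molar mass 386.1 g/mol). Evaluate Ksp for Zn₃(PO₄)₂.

Ksp = 3.86×10⁻³³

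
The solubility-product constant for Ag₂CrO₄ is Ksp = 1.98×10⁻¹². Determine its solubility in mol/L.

Ag₂CrO₄(s) ⇌ 2 Ag⁺(aq) + CrO₄²⁻(aq)
With molar solubility s: [Ag⁺] = 2s, [CrO₄²⁻] = s.
Ksp = [Ag⁺]^2[CrO₄²⁻] = (2s)^2 · s = 4s^3
4s^3 = 1.98×10⁻¹²  ⇒  s^3 = 4.95×10⁻¹³
Taking the 3rd root, s = 7.91×10⁻⁵ mol/L.

7.91×10⁻⁵ M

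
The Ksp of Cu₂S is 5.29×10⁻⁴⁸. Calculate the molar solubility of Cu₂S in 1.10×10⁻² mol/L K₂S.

Cu₂S(s) ⇌ 2 Cu⁺(aq) + S²⁻(aq)
Let s be the solubility of Cu₂S here. The common ion gives [S²⁻] ≈ 1.10×10⁻² mol/L, and [Cu⁺] = 2s.
Ksp = [Cu⁺]^2[S²⁻] = (2s)^2(1.10×10⁻²)
(2s)^2 = 5.29×10⁻⁴⁸ / (1.10×10⁻²) = 4.81×10⁻⁴⁶
s = 1.10×10⁻²³ mol/L

1.10×10⁻²³ M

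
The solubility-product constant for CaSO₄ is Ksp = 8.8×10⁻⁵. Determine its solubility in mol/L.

9.4×10⁻³ M

CaSO₄(s) ⇌ Ca²⁺(aq) + SO₄²⁻(aq)
Let s be the molar solubility. Then [Ca²⁺] = s and [SO₄²⁻] = s.
Ksp = [Ca²⁺][SO₄²⁻] = s · s = s^2
s^2 = 8.8×10⁻⁵
s = 9.4×10⁻³ mol L⁻¹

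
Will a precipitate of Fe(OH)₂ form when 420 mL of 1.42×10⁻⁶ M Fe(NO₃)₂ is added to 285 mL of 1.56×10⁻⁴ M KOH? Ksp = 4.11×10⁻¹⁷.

Total volume after mixing = 420 + 285 = 705 mL.
[Fe²⁺] = (1.42×10⁻⁶)(420)/705 = 8.46×10⁻⁷ M
[OH⁻] = (1.56×10⁻⁴)(285)/705 = 6.31×10⁻⁵ M
Q = [Fe²⁺][OH⁻]^2 = 3.36×10⁻¹⁵
Since Q (3.36×10⁻¹⁵) exceeds Ksp (4.11×10⁻¹⁷), Fe(OH)₂ will precipitate.

Yes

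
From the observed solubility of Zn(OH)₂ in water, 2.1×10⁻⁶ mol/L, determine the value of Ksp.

Zn(OH)₂(s) ⇌ Zn²⁺(aq) + 2 OH⁻(aq)
For each mole of Zn(OH)₂ that dissolves per liter, [Zn²⁺] = s and [OH⁻] = 2s; let s denote this solubility.
Ksp = [Zn²⁺][OH⁻]^2 = s · (2s)^2 = 4s^3
Ksp = 4 × (2.1×10⁻⁶)^3 = 3.7×10⁻¹⁷

Ksp = 3.7×10⁻¹⁷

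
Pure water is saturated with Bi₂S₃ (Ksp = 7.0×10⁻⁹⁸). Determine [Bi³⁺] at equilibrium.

Bi₂S₃(s) ⇌ 2 Bi³⁺(aq) + 3 S²⁻(aq)
For each mole of Bi₂S₃ that dissolves per liter, [Bi³⁺] = 2s and [S²⁻] = 3s; let s denote this solubility.
Ksp = [Bi³⁺]^2[S²⁻]^3 = (2s)^2 · (3s)^3 = 108s^5 = 7.0×10⁻⁹⁸
s = 1.5×10⁻²⁰ M
[Bi³⁺] = 2s = 2.9×10⁻²⁰ M

2.9×10⁻²⁰ M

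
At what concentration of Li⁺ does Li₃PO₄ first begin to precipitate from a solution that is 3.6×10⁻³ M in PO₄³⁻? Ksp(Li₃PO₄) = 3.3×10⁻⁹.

9.7×10⁻³ M

Precipitation begins when Q = Ksp.
Li₃PO₄(s) ⇌ 3 Li⁺(aq) + PO₄³⁻(aq)
Ksp = [Li⁺]^3[PO₄³⁻] = [Li⁺]^3(3.6×10⁻³)
[Li⁺]^3 = 3.3×10⁻⁹ / (3.6×10⁻³) = 9.2×10⁻⁷
[Li⁺] = 9.7×10⁻³ M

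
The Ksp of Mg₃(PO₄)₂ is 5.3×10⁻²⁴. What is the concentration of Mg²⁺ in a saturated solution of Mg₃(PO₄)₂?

2.6×10⁻⁵ M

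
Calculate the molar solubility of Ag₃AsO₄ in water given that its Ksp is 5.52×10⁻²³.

1.20×10⁻⁶ M

Ag₃AsO₄(s) ⇌ 3 Ag⁺(aq) + AsO₄³⁻(aq)
Let s be the molar solubility. Then [Ag⁺] = 3s and [AsO₄³⁻] = s.
Ksp = [Ag⁺]^3[AsO₄³⁻] = (3s)^3 · s = 27s^4
27s^4 = 5.52×10⁻²³  ⇒  s^4 = 2.04×10⁻²⁴
s = 1.20×10⁻⁶ mol L⁻¹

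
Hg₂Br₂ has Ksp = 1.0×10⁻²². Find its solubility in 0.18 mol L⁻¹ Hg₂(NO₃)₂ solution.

Hg₂Br₂(s) ⇌ Hg₂²⁺(aq) + 2 Br⁻(aq)
The solution already contains Hg₂²⁺ at 0.18 mol L⁻¹. Let s be the molar solubility of Hg₂Br₂.
[Hg₂²⁺] ≈ 0.18 mol L⁻¹ (common ion dominates); [Br⁻] = 2s.
Ksp = [Hg₂²⁺][Br⁻]^2 = (0.18)(2s)^2
(2s)^2 = 1.0×10⁻²² / (0.18) = 5.6×10⁻²²
s = 1.2×10⁻¹¹ mol L⁻¹

1.2×10⁻¹¹ M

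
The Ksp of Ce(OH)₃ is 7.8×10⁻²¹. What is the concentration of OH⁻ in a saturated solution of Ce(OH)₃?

1.2×10⁻⁵ M

Ce(OH)₃(s) ⇌ Ce³⁺(aq) + 3 OH⁻(aq)
With molar solubility s: [Ce³⁺] = s, [OH⁻] = 3s.
Ksp = [Ce³⁺][OH⁻]^3 = s · (3s)^3 = 27s^4 = 7.8×10⁻²¹
s = 4.1×10⁻⁶ mol L⁻¹
[OH⁻] = 3s = 1.2×10⁻⁵ mol L⁻¹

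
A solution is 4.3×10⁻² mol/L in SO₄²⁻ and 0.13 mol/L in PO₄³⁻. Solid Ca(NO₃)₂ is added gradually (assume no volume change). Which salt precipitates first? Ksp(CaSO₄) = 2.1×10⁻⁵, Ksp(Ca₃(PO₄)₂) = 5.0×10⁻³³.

Ca₃(PO₄)₂

A salt starts to precipitate once the ion product Q reaches its Ksp.
For CaSO₄: [Ca²⁺] = (Ksp/[SO₄²⁻]) = 4.9×10⁻⁴ mol/L
For Ca₃(PO₄)₂: [Ca²⁺] = (Ksp/[PO₄³⁻]^2)^(1/3) = 6.7×10⁻¹¹ mol/L
Since Ca₃(PO₄)₂ needs less Ca²⁺ to reach saturation, it precipitates first.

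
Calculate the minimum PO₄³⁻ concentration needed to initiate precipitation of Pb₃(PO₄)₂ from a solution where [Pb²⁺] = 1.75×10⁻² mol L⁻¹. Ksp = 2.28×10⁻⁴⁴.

Precipitation begins when Q = Ksp.
Pb₃(PO₄)₂(s) ⇌ 3 Pb²⁺(aq) + 2 PO₄³⁻(aq)
Ksp = [Pb²⁺]^3[PO₄³⁻]^2 = [PO₄³⁻]^2(1.75×10⁻²)^3
[PO₄³⁻]^2 = 2.28×10⁻⁴⁴ / (1.75×10⁻²)^3 = 4.25×10⁻³⁹
[PO₄³⁻] = 6.52×10⁻²⁰ mol L⁻¹

6.52×10⁻²⁰ M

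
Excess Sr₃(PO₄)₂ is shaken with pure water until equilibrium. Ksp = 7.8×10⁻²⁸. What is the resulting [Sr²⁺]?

4.5×10⁻⁶ M

Sr₃(PO₄)₂(s) ⇌ 3 Sr²⁺(aq) + 2 PO₄³⁻(aq)
Call the molar solubility s, so that [Sr²⁺] = 3s and [PO₄³⁻] = 2s.
Ksp = [Sr²⁺]^3[PO₄³⁻]^2 = (3s)^3 · (2s)^2 = 108s^5 = 7.8×10⁻²⁸
s = 1.5×10⁻⁶ mol/L
[Sr²⁺] = 3s = 4.5×10⁻⁶ mol/L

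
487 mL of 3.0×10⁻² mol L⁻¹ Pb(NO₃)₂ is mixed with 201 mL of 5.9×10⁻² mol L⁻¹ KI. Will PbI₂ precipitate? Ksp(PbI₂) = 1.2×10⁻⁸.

Yes

After mixing, V = 487 mL + 201 mL = 688 mL.
[Pb²⁺] = (3.0×10⁻²)(487)/688 = 2.1×10⁻² mol L⁻¹
[I⁻] = (5.9×10⁻²)(201)/688 = 1.7×10⁻² mol L⁻¹
Q = [Pb²⁺][I⁻]^2 = 6.3×10⁻⁶
Because Q > Ksp (6.3×10⁻⁶ vs 1.2×10⁻⁸), a precipitate of PbI₂ forms.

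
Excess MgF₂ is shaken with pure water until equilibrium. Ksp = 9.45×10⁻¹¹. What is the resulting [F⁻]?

5.74×10⁻⁴ M

MgF₂(s) ⇌ Mg²⁺(aq) + 2 F⁻(aq)
For each mole of MgF₂ that dissolves per liter, [Mg²⁺] = s and [F⁻] = 2s; let s denote this solubility.
Ksp = [Mg²⁺][F⁻]^2 = s · (2s)^2 = 4s^3 = 9.45×10⁻¹¹
s = 2.87×10⁻⁴ mol/L
[F⁻] = 2s = 5.74×10⁻⁴ mol/L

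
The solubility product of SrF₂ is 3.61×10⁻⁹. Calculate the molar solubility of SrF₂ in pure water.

9.66×10⁻⁴ M

SrF₂(s) ⇌ Sr²⁺(aq) + 2 F⁻(aq)
If s mol/L of SrF₂ dissolves, [Sr²⁺] = s and [F⁻] = 2s.
Ksp = [Sr²⁺][F⁻]^2 = s · (2s)^2 = 4s^3
4s^3 = 3.61×10⁻⁹  ⇒  s^3 = 9.03×10⁻¹⁰
Taking the 3rd root, s = 9.66×10⁻⁴ M.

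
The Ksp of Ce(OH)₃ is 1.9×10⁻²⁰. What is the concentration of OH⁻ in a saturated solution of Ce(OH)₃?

Ce(OH)₃(s) ⇌ Ce³⁺(aq) + 3 OH⁻(aq)
If s mol/L of Ce(OH)₃ dissolves, [Ce³⁺] = s and [OH⁻] = 3s.
Ksp = [Ce³⁺][OH⁻]^3 = s · (3s)^3 = 27s^4 = 1.9×10⁻²⁰
s = 5.2×10⁻⁶ M
[OH⁻] = 3s = 1.5×10⁻⁵ M

1.5×10⁻⁵ M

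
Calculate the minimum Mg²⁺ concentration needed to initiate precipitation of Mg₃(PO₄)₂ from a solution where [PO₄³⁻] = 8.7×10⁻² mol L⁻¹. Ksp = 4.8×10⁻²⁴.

8.6×10⁻⁸ M

Each salt precipitates once Q = Ksp for that salt.
Mg₃(PO₄)₂(s) ⇌ 3 Mg²⁺(aq) + 2 PO₄³⁻(aq)
Ksp = [Mg²⁺]^3[PO₄³⁻]^2 = [Mg²⁺]^3(8.7×10⁻²)^2
[Mg²⁺]^3 = 4.8×10⁻²⁴ / (8.7×10⁻²)^2 = 6.3×10⁻²²
[Mg²⁺] = 8.6×10⁻⁸ mol L⁻¹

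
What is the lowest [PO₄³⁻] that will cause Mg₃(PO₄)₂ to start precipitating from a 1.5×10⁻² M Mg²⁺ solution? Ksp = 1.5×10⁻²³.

2.1×10⁻⁹ M

The threshold for precipitation is Q = Ksp.
Mg₃(PO₄)₂(s) ⇌ 3 Mg²⁺(aq) + 2 PO₄³⁻(aq)
Ksp = [Mg²⁺]^3[PO₄³⁻]^2 = [PO₄³⁻]^2(1.5×10⁻²)^3
[PO₄³⁻]^2 = 1.5×10⁻²³ / (1.5×10⁻²)^3 = 4.4×10⁻¹⁸
[PO₄³⁻] = 2.1×10⁻⁹ M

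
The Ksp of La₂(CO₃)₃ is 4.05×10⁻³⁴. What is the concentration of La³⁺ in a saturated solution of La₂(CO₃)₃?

1.64×10⁻⁷ M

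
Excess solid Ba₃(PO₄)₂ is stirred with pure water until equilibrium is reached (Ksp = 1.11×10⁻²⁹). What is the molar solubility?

6.34×10⁻⁷ M

Ba₃(PO₄)₂(s) ⇌ 3 Ba²⁺(aq) + 2 PO₄³⁻(aq)
Call the molar solubility s, so that [Ba²⁺] = 3s and [PO₄³⁻] = 2s.
Ksp = [Ba²⁺]^3[PO₄³⁻]^2 = (3s)^3 · (2s)^2 = 108s^5
108s^5 = 1.11×10⁻²⁹  ⇒  s^5 = 1.03×10⁻³¹
s = 6.34×10⁻⁷ mol/L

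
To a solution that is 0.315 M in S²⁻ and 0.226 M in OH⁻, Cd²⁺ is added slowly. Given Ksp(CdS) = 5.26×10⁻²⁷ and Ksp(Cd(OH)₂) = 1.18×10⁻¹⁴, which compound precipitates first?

CdS

Each salt precipitates once Q = Ksp for that salt.
For CdS: [Cd²⁺] = (Ksp/[S²⁻]) = 1.67×10⁻²⁶ M
For Cd(OH)₂: [Cd²⁺] = (Ksp/[OH⁻]^2) = 2.31×10⁻¹³ M
The smaller threshold [Cd²⁺] is reached first, so CdS precipitates first.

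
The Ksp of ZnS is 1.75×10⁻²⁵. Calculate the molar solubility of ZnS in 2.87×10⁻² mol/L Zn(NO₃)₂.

6.10×10⁻²⁴ M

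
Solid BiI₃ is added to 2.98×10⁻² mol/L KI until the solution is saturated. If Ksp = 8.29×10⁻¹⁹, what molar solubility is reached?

BiI₃(s) ⇌ Bi³⁺(aq) + 3 I⁻(aq)
I⁻ is already present at 2.98×10⁻² mol/L. If s mol/L of BiI₃ dissolves, [Bi³⁺] = s while [I⁻] ≈ 2.98×10⁻² mol/L.
Ksp = [Bi³⁺][I⁻]^3 = s(2.98×10⁻²)^3
s = 8.29×10⁻¹⁹ / (2.98×10⁻²)^3 = 3.13×10⁻¹⁴
s = 3.13×10⁻¹⁴ mol/L

3.13×10⁻¹⁴ M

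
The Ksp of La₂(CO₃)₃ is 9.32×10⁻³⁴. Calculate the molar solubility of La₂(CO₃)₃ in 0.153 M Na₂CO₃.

2.55×10⁻¹⁶ M

La₂(CO₃)₃(s) ⇌ 2 La³⁺(aq) + 3 CO₃²⁻(aq)
Let s be the solubility of La₂(CO₃)₃ here. The common ion gives [CO₃²⁻] ≈ 0.153 M, and [La³⁺] = 2s.
Ksp = [La³⁺]^2[CO₃²⁻]^3 = (2s)^2(0.153)^3
(2s)^2 = 9.32×10⁻³⁴ / (0.153)^3 = 2.60×10⁻³¹
s = 2.55×10⁻¹⁶ M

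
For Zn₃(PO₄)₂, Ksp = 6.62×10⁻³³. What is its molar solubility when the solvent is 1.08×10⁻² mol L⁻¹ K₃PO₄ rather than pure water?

1.28×10⁻¹⁰ M

Zn₃(PO₄)₂(s) ⇌ 3 Zn²⁺(aq) + 2 PO₄³⁻(aq)
With PO₄³⁻ already at 1.08×10⁻² mol L⁻¹ and s small, take [PO₄³⁻] ≈ 1.08×10⁻² mol L⁻¹ and [Zn²⁺] = 3s.
Ksp = [Zn²⁺]^3[PO₄³⁻]^2 = (3s)^3(1.08×10⁻²)^2
(3s)^3 = 6.62×10⁻³³ / (1.08×10⁻²)^2 = 5.68×10⁻²⁹
s = 1.28×10⁻¹⁰ mol L⁻¹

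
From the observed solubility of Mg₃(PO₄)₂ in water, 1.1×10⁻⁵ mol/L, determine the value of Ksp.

Mg₃(PO₄)₂(s) ⇌ 3 Mg²⁺(aq) + 2 PO₄³⁻(aq)
With molar solubility s: [Mg²⁺] = 3s, [PO₄³⁻] = 2s.
Ksp = [Mg²⁺]^3[PO₄³⁻]^2 = (3s)^3 · (2s)^2 = 108s^5
Ksp = 108 × (1.1×10⁻⁵)^5 = 1.7×10⁻²³

Ksp = 1.7×10⁻²³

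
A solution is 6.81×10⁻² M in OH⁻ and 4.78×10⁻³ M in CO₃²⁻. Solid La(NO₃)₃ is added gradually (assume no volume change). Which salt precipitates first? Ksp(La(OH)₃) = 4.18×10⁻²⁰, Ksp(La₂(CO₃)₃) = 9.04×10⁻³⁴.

La(OH)₃

The threshold for precipitation is Q = Ksp.
For La(OH)₃: [La³⁺] = (Ksp/[OH⁻]^3) = 1.32×10⁻¹⁶ M
For La₂(CO₃)₃: [La³⁺] = (Ksp/[CO₃²⁻]^3)^(1/2) = 9.10×10⁻¹⁴ M
The smaller threshold [La³⁺] is reached first, so La(OH)₃ precipitates first.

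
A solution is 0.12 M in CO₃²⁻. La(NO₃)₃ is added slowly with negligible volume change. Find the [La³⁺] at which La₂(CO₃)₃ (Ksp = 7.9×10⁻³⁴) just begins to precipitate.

6.8×10⁻¹⁶ M

A salt starts to precipitate once the ion product Q reaches its Ksp.
La₂(CO₃)₃(s) ⇌ 2 La³⁺(aq) + 3 CO₃²⁻(aq)
Ksp = [La³⁺]^2[CO₃²⁻]^3 = [La³⁺]^2(0.12)^3
[La³⁺]^2 = 7.9×10⁻³⁴ / (0.12)^3 = 4.6×10⁻³¹
[La³⁺] = 6.8×10⁻¹⁶ M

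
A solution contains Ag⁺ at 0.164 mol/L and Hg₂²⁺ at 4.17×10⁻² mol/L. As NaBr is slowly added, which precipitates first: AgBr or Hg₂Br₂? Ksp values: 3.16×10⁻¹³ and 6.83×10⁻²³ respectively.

The threshold for precipitation is Q = Ksp.
For AgBr: [Br⁻] = (Ksp/[Ag⁺]) = 1.93×10⁻¹² mol/L
For Hg₂Br₂: [Br⁻] = (Ksp/[Hg₂²⁺])^(1/2) = 4.05×10⁻¹¹ mol/L
The smaller threshold [Br⁻] is reached first, so AgBr precipitates first.

AgBr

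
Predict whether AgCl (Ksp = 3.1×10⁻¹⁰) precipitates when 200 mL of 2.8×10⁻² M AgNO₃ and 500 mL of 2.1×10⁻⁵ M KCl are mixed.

The combined volume is 700 mL.
[Ag⁺] = (2.8×10⁻²)(200)/700 = 8.0×10⁻³ M
[Cl⁻] = (2.1×10⁻⁵)(500)/700 = 1.5×10⁻⁵ M
Q = [Ag⁺][Cl⁻] = 1.2×10⁻⁷
Since Q (1.2×10⁻⁷) exceeds Ksp (3.1×10⁻¹⁰), AgCl will precipitate.

Yes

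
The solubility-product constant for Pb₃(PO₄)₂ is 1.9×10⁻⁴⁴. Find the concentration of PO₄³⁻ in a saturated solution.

Pb₃(PO₄)₂(s) ⇌ 3 Pb²⁺(aq) + 2 PO₄³⁻(aq)
With molar solubility s: [Pb²⁺] = 3s, [PO₄³⁻] = 2s.
Ksp = [Pb²⁺]^3[PO₄³⁻]^2 = (3s)^3 · (2s)^2 = 108s^5 = 1.9×10⁻⁴⁴
s = 7.1×10⁻¹⁰ M
[PO₄³⁻] = 2s = 1.4×10⁻⁹ M

1.4×10⁻⁹ M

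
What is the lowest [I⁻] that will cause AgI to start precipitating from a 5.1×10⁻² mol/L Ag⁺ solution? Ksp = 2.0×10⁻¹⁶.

3.9×10⁻¹⁵ M

Each salt precipitates once Q = Ksp for that salt.
AgI(s) ⇌ Ag⁺(aq) + I⁻(aq)
Ksp = [Ag⁺][I⁻] = [I⁻](5.1×10⁻²)
[I⁻] = 2.0×10⁻¹⁶ / (5.1×10⁻²) = 3.9×10⁻¹⁵
[I⁻] = 3.9×10⁻¹⁵ mol/L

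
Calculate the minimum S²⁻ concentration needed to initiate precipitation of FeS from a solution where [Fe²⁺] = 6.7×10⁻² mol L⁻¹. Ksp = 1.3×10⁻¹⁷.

Precipitation of each salt begins when its ion product equals Ksp.
FeS(s) ⇌ Fe²⁺(aq) + S²⁻(aq)
Ksp = [Fe²⁺][S²⁻] = [S²⁻](6.7×10⁻²)
[S²⁻] = 1.3×10⁻¹⁷ / (6.7×10⁻²) = 1.9×10⁻¹⁶
[S²⁻] = 1.9×10⁻¹⁶ mol L⁻¹

1.9×10⁻¹⁶ M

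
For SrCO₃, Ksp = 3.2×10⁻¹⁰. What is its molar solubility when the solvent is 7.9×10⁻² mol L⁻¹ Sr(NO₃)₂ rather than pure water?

SrCO₃(s) ⇌ Sr²⁺(aq) + CO₃²⁻(aq)
Let s be the solubility of SrCO₃ here. The common ion gives [Sr²⁺] ≈ 7.9×10⁻² mol L⁻¹, and [CO₃²⁻] = s.
Ksp = [Sr²⁺][CO₃²⁻] = (7.9×10⁻²)s
s = 3.2×10⁻¹⁰ / (7.9×10⁻²) = 4.1×10⁻⁹
s = 4.1×10⁻⁹ mol L⁻¹

4.1×10⁻⁹ M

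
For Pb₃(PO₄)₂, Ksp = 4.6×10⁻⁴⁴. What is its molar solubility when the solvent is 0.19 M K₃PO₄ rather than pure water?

3.6×10⁻¹⁵ M

Pb₃(PO₄)₂(s) ⇌ 3 Pb²⁺(aq) + 2 PO₄³⁻(aq)
The solution already contains PO₄³⁻ at 0.19 M. Let s be the molar solubility of Pb₃(PO₄)₂.
[PO₄³⁻] ≈ 0.19 M (common ion dominates); [Pb²⁺] = 3s.
Ksp = [Pb²⁺]^3[PO₄³⁻]^2 = (3s)^3(0.19)^2
(3s)^3 = 4.6×10⁻⁴⁴ / (0.19)^2 = 1.3×10⁻⁴²
s = 3.6×10⁻¹⁵ M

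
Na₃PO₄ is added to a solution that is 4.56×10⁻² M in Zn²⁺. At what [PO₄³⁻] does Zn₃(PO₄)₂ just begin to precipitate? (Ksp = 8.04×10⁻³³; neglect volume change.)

9.21×10⁻¹⁵ M

A salt starts to precipitate once the ion product Q reaches its Ksp.
Zn₃(PO₄)₂(s) ⇌ 3 Zn²⁺(aq) + 2 PO₄³⁻(aq)
Ksp = [Zn²⁺]^3[PO₄³⁻]^2 = [PO₄³⁻]^2(4.56×10⁻²)^3
[PO₄³⁻]^2 = 8.04×10⁻³³ / (4.56×10⁻²)^3 = 8.48×10⁻²⁹
[PO₄³⁻] = 9.21×10⁻¹⁵ M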